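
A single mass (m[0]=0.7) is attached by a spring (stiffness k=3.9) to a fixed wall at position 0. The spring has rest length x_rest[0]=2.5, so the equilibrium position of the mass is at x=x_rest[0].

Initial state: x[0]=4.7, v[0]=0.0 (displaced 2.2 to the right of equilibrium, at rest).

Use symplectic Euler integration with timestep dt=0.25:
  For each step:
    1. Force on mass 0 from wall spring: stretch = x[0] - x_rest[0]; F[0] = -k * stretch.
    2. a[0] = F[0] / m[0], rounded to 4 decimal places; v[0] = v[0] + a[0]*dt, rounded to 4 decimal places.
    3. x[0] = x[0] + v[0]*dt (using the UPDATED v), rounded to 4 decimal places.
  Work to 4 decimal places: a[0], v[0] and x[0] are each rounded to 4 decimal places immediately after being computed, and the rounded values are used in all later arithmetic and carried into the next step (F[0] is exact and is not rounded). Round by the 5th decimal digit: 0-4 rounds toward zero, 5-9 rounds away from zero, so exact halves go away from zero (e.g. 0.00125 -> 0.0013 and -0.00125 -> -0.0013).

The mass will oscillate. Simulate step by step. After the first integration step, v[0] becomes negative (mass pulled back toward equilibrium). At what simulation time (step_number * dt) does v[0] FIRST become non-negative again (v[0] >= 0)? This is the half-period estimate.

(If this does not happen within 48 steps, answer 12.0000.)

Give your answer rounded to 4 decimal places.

Step 0: x=[4.7000] v=[0.0000]
Step 1: x=[3.9339] v=[-3.0643]
Step 2: x=[2.6685] v=[-5.0615]
Step 3: x=[1.3445] v=[-5.2962]
Step 4: x=[0.4228] v=[-3.6868]
Step 5: x=[0.2244] v=[-0.7936]
Step 6: x=[0.8184] v=[2.3760]
First v>=0 after going negative at step 6, time=1.5000

Answer: 1.5000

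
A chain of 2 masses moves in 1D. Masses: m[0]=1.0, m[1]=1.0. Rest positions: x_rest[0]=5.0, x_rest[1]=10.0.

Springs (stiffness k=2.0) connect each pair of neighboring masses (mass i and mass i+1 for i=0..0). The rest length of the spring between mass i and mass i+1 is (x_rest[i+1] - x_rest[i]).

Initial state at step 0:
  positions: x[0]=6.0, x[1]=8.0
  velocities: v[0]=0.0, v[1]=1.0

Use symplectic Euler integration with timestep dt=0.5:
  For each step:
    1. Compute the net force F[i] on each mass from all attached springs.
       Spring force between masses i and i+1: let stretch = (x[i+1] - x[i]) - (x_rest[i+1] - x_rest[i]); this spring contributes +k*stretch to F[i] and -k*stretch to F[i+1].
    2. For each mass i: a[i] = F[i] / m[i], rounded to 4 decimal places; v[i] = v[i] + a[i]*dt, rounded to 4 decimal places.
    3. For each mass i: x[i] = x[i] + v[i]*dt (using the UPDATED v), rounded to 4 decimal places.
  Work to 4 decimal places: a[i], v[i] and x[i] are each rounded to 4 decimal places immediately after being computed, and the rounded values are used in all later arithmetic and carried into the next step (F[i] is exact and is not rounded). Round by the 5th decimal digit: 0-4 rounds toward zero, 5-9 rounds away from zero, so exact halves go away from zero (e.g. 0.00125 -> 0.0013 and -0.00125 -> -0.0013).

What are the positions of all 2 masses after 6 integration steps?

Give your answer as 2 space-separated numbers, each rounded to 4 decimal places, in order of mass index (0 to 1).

Step 0: x=[6.0000 8.0000] v=[0.0000 1.0000]
Step 1: x=[4.5000 10.0000] v=[-3.0000 4.0000]
Step 2: x=[3.2500 11.7500] v=[-2.5000 3.5000]
Step 3: x=[3.7500 11.7500] v=[1.0000 0.0000]
Step 4: x=[5.7500 10.2500] v=[4.0000 -3.0000]
Step 5: x=[7.5000 9.0000] v=[3.5000 -2.5000]
Step 6: x=[7.5000 9.5000] v=[0.0000 1.0000]

Answer: 7.5000 9.5000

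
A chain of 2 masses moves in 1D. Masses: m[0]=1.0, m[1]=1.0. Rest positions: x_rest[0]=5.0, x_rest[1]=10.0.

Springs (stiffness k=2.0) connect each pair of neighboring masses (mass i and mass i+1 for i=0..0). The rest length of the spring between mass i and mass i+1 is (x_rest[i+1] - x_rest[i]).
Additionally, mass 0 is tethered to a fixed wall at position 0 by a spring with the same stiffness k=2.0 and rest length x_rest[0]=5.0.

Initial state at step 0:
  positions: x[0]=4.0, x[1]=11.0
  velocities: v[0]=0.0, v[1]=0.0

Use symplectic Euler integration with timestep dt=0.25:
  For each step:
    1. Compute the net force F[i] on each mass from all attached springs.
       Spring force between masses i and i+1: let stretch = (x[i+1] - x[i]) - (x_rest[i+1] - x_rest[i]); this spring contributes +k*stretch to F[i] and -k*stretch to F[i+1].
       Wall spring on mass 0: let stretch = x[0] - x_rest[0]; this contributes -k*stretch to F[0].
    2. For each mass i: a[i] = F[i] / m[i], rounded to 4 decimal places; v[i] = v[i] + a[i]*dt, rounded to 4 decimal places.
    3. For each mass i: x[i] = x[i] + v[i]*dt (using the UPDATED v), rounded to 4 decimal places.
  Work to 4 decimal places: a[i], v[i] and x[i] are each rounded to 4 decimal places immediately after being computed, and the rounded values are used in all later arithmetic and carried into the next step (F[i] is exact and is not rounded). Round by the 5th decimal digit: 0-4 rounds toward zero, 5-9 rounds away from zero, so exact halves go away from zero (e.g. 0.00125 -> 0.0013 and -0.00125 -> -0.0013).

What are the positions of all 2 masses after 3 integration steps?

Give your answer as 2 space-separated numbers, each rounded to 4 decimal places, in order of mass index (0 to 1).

Answer: 5.6660 9.8652

Derivation:
Step 0: x=[4.0000 11.0000] v=[0.0000 0.0000]
Step 1: x=[4.3750 10.7500] v=[1.5000 -1.0000]
Step 2: x=[5.0000 10.3281] v=[2.5000 -1.6875]
Step 3: x=[5.6660 9.8652] v=[2.6641 -1.8516]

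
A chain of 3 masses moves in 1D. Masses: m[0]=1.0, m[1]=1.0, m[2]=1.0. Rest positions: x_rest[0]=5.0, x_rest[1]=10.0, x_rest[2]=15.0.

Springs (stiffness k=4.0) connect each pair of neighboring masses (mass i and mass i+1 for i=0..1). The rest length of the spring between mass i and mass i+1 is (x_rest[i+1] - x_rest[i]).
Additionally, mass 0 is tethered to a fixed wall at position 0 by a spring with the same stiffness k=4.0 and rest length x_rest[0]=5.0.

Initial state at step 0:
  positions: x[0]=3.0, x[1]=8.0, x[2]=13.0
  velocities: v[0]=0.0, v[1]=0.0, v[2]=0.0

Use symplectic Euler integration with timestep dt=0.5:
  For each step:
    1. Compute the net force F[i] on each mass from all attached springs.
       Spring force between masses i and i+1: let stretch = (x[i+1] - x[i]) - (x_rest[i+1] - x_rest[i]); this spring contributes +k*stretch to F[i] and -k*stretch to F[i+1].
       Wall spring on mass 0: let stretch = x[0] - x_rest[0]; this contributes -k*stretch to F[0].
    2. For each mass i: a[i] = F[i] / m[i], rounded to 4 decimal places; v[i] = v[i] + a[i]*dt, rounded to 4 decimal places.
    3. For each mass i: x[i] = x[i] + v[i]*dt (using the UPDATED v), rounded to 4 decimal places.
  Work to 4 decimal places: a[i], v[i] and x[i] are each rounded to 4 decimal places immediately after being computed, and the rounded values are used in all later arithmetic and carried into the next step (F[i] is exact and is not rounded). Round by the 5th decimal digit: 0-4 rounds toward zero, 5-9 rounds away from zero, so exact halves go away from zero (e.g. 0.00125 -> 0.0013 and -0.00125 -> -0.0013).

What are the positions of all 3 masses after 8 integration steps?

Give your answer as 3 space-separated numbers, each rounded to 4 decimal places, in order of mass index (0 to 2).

Step 0: x=[3.0000 8.0000 13.0000] v=[0.0000 0.0000 0.0000]
Step 1: x=[5.0000 8.0000 13.0000] v=[4.0000 0.0000 0.0000]
Step 2: x=[5.0000 10.0000 13.0000] v=[0.0000 4.0000 0.0000]
Step 3: x=[5.0000 10.0000 15.0000] v=[0.0000 0.0000 4.0000]
Step 4: x=[5.0000 10.0000 17.0000] v=[0.0000 0.0000 4.0000]
Step 5: x=[5.0000 12.0000 17.0000] v=[0.0000 4.0000 0.0000]
Step 6: x=[7.0000 12.0000 17.0000] v=[4.0000 0.0000 0.0000]
Step 7: x=[7.0000 12.0000 17.0000] v=[0.0000 0.0000 0.0000]
Step 8: x=[5.0000 12.0000 17.0000] v=[-4.0000 0.0000 0.0000]

Answer: 5.0000 12.0000 17.0000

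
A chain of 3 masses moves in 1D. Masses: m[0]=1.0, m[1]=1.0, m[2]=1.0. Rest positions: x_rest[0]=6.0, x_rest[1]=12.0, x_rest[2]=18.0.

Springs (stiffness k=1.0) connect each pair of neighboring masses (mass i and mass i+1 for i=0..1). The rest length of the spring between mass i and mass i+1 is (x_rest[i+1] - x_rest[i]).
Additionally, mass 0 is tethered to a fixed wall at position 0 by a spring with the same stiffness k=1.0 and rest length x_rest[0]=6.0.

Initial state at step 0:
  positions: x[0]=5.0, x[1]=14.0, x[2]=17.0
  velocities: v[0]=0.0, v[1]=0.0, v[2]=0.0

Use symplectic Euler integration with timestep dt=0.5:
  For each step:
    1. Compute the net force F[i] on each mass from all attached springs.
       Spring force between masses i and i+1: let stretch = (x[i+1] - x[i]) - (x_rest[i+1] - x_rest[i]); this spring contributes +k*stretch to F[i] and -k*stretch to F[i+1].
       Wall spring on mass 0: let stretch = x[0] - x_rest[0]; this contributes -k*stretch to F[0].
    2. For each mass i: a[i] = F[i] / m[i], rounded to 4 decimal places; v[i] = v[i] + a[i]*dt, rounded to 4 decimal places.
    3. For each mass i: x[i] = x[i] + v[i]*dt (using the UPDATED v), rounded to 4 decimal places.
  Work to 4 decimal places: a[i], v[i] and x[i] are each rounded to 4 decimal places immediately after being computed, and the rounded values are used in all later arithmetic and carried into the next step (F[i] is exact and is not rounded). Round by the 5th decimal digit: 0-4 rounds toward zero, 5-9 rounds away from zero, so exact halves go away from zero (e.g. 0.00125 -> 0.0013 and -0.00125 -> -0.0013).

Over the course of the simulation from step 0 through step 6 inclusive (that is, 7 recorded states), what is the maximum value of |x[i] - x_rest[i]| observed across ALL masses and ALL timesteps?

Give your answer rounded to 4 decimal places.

Step 0: x=[5.0000 14.0000 17.0000] v=[0.0000 0.0000 0.0000]
Step 1: x=[6.0000 12.5000 17.7500] v=[2.0000 -3.0000 1.5000]
Step 2: x=[7.1250 10.6875 18.6875] v=[2.2500 -3.6250 1.8750]
Step 3: x=[7.3594 9.9844 19.1250] v=[0.4688 -1.4063 0.8750]
Step 4: x=[6.4102 10.9102 18.7774] v=[-1.8984 1.8515 -0.6953]
Step 5: x=[4.9835 12.6778 17.9630] v=[-2.8535 3.5351 -1.6289]
Step 6: x=[4.2345 13.8431 17.3273] v=[-1.4981 2.3306 -1.2715]
Max displacement = 2.0156

Answer: 2.0156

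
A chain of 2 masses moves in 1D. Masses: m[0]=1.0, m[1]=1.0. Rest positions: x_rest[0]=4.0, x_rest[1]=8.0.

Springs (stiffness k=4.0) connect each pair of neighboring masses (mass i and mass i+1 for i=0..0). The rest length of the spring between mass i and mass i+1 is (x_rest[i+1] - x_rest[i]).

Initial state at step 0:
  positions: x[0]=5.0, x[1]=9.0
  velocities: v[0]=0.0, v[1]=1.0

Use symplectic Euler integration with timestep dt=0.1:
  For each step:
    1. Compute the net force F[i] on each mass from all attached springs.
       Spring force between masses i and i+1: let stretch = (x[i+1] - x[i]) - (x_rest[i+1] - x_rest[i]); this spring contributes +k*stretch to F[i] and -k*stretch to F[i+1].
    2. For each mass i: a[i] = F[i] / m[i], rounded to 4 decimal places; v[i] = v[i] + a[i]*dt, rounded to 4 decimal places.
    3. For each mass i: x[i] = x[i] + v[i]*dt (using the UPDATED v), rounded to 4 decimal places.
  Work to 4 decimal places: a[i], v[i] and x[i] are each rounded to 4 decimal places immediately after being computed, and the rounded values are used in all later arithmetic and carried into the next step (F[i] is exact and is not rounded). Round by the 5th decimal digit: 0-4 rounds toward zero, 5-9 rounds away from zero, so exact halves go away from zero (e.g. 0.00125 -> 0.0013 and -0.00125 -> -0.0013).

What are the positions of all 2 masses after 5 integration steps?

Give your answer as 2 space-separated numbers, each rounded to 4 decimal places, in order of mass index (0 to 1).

Step 0: x=[5.0000 9.0000] v=[0.0000 1.0000]
Step 1: x=[5.0000 9.1000] v=[0.0000 1.0000]
Step 2: x=[5.0040 9.1960] v=[0.0400 0.9600]
Step 3: x=[5.0157 9.2843] v=[0.1168 0.8832]
Step 4: x=[5.0381 9.3619] v=[0.2242 0.7758]
Step 5: x=[5.0735 9.4265] v=[0.3537 0.6463]

Answer: 5.0735 9.4265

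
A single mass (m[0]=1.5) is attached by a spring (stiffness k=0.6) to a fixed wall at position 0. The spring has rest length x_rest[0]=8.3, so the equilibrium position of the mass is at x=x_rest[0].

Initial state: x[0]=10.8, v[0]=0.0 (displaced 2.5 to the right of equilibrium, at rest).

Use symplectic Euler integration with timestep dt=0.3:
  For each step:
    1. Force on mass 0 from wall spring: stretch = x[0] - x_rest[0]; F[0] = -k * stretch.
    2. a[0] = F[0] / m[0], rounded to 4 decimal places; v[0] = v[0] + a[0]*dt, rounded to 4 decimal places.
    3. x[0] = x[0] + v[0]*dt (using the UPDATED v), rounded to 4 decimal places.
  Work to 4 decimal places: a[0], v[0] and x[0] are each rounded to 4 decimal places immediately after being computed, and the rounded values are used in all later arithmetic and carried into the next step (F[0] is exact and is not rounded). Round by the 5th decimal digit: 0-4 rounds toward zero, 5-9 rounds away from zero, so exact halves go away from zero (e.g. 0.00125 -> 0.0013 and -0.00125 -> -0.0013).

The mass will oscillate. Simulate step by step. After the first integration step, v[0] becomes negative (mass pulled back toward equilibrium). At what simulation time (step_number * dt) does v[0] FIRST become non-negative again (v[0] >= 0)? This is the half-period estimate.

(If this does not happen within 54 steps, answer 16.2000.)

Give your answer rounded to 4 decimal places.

Step 0: x=[10.8000] v=[0.0000]
Step 1: x=[10.7100] v=[-0.3000]
Step 2: x=[10.5332] v=[-0.5892]
Step 3: x=[10.2760] v=[-0.8572]
Step 4: x=[9.9477] v=[-1.0943]
Step 5: x=[9.5601] v=[-1.2920]
Step 6: x=[9.1271] v=[-1.4432]
Step 7: x=[8.6644] v=[-1.5424]
Step 8: x=[8.1886] v=[-1.5861]
Step 9: x=[7.7168] v=[-1.5727]
Step 10: x=[7.2660] v=[-1.5027]
Step 11: x=[6.8524] v=[-1.3786]
Step 12: x=[6.4909] v=[-1.2049]
Step 13: x=[6.1946] v=[-0.9878]
Step 14: x=[5.9741] v=[-0.7351]
Step 15: x=[5.8373] v=[-0.4560]
Step 16: x=[5.7892] v=[-0.1605]
Step 17: x=[5.8314] v=[0.1408]
First v>=0 after going negative at step 17, time=5.1000

Answer: 5.1000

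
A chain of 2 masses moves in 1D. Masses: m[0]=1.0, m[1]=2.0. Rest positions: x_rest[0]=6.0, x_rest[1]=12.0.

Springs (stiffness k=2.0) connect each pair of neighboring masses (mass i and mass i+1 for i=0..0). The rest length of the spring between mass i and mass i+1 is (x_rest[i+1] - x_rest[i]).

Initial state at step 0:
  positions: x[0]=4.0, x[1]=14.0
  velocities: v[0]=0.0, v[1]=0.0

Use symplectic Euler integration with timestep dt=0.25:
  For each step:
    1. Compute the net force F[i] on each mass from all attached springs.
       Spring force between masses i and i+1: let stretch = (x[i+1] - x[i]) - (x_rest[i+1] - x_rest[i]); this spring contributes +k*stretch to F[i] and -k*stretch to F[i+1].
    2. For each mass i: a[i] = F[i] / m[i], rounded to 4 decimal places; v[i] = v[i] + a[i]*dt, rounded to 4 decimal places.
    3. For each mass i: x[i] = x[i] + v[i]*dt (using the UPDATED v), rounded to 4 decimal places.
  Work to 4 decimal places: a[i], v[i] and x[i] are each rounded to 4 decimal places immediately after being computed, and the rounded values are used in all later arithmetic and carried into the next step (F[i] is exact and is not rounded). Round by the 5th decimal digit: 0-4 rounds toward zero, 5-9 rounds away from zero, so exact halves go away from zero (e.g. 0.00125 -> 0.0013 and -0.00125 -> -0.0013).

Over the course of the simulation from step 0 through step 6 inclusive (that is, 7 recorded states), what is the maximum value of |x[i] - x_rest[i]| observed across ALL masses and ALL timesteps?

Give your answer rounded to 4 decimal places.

Step 0: x=[4.0000 14.0000] v=[0.0000 0.0000]
Step 1: x=[4.5000 13.7500] v=[2.0000 -1.0000]
Step 2: x=[5.4063 13.2969] v=[3.6250 -1.8125]
Step 3: x=[6.5489 12.7256] v=[4.5703 -2.2852]
Step 4: x=[7.7136 12.1433] v=[4.6587 -2.3294]
Step 5: x=[8.6820 11.6591] v=[3.8736 -1.9368]
Step 6: x=[9.2726 11.3638] v=[2.3622 -1.1811]
Max displacement = 3.2726

Answer: 3.2726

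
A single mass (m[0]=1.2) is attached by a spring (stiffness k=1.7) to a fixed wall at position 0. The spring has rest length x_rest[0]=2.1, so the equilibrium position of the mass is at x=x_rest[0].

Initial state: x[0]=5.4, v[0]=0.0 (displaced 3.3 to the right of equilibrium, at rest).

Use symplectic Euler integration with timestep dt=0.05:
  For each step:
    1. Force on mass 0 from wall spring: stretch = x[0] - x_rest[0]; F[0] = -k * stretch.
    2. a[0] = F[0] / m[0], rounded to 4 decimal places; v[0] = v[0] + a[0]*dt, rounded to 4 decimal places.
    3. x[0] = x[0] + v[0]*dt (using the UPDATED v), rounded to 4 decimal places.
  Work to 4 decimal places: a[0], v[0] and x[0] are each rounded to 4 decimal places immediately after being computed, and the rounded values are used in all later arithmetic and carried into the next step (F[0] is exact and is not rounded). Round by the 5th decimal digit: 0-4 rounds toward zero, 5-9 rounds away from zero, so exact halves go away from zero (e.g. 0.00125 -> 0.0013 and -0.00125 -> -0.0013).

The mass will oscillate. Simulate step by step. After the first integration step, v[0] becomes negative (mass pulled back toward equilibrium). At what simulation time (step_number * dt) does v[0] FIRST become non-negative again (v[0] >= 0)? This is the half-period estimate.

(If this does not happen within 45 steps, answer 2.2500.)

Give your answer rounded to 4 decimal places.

Step 0: x=[5.4000] v=[0.0000]
Step 1: x=[5.3883] v=[-0.2338]
Step 2: x=[5.3650] v=[-0.4667]
Step 3: x=[5.3301] v=[-0.6980]
Step 4: x=[5.2838] v=[-0.9268]
Step 5: x=[5.2262] v=[-1.1523]
Step 6: x=[5.1575] v=[-1.3737]
Step 7: x=[5.0780] v=[-1.5903]
Step 8: x=[4.9879] v=[-1.8012]
Step 9: x=[4.8876] v=[-2.0058]
Step 10: x=[4.7774] v=[-2.2033]
Step 11: x=[4.6578] v=[-2.3930]
Step 12: x=[4.5291] v=[-2.5742]
Step 13: x=[4.3918] v=[-2.7463]
Step 14: x=[4.2464] v=[-2.9086]
Step 15: x=[4.0934] v=[-3.0606]
Step 16: x=[3.9333] v=[-3.2018]
Step 17: x=[3.7667] v=[-3.3317]
Step 18: x=[3.5942] v=[-3.4498]
Step 19: x=[3.4164] v=[-3.5556]
Step 20: x=[3.2340] v=[-3.6488]
Step 21: x=[3.0475] v=[-3.7291]
Step 22: x=[2.8577] v=[-3.7962]
Step 23: x=[2.6652] v=[-3.8499]
Step 24: x=[2.4707] v=[-3.8899]
Step 25: x=[2.2749] v=[-3.9162]
Step 26: x=[2.0785] v=[-3.9286]
Step 27: x=[1.8821] v=[-3.9271]
Step 28: x=[1.6865] v=[-3.9117]
Step 29: x=[1.4924] v=[-3.8824]
Step 30: x=[1.3004] v=[-3.8394]
Step 31: x=[1.1113] v=[-3.7828]
Step 32: x=[0.9257] v=[-3.7128]
Step 33: x=[0.7442] v=[-3.6296]
Step 34: x=[0.5675] v=[-3.5336]
Step 35: x=[0.3962] v=[-3.4251]
Step 36: x=[0.2310] v=[-3.3044]
Step 37: x=[0.0724] v=[-3.1720]
Step 38: x=[-0.0790] v=[-3.0284]
Step 39: x=[-0.2227] v=[-2.8741]
Step 40: x=[-0.3582] v=[-2.7096]
Step 41: x=[-0.4850] v=[-2.5355]
Step 42: x=[-0.6026] v=[-2.3524]
Step 43: x=[-0.7107] v=[-2.1610]
Step 44: x=[-0.8088] v=[-1.9619]
Step 45: x=[-0.8966] v=[-1.7559]
v[0] did not become non-negative within 45 steps; using fallback time=2.2500

Answer: 2.2500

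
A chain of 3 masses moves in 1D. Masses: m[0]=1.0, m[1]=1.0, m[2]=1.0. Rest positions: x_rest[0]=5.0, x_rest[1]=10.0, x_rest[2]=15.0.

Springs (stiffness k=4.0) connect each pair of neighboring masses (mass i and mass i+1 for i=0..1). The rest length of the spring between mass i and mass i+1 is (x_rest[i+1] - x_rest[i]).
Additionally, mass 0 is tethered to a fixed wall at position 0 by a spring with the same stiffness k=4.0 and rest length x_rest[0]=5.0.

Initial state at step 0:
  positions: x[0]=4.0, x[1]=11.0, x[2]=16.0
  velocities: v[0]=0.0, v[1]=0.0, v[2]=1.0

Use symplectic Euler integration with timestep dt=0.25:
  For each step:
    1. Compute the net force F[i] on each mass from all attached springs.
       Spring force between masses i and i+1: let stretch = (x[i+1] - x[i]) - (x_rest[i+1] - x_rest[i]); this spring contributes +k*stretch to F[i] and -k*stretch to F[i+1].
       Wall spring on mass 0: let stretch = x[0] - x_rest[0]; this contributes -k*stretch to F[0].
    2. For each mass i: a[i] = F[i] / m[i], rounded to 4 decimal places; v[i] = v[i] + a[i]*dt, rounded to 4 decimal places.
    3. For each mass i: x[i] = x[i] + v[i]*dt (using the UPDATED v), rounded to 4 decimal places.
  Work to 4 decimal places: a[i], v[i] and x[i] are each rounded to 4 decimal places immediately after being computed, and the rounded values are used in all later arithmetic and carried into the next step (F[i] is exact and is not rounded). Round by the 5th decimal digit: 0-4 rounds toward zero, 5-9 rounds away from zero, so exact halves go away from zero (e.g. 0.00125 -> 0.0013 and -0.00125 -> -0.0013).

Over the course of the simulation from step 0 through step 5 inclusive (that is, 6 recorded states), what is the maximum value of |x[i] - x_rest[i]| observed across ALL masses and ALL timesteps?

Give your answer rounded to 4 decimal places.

Answer: 1.3877

Derivation:
Step 0: x=[4.0000 11.0000 16.0000] v=[0.0000 0.0000 1.0000]
Step 1: x=[4.7500 10.5000 16.2500] v=[3.0000 -2.0000 1.0000]
Step 2: x=[5.7500 10.0000 16.3125] v=[4.0000 -2.0000 0.2500]
Step 3: x=[6.3750 10.0156 16.0469] v=[2.5000 0.0625 -1.0625]
Step 4: x=[6.3164 10.6289 15.5235] v=[-0.2344 2.4532 -2.0938]
Step 5: x=[5.7568 11.3877 15.0264] v=[-2.2383 3.0353 -1.9884]
Max displacement = 1.3877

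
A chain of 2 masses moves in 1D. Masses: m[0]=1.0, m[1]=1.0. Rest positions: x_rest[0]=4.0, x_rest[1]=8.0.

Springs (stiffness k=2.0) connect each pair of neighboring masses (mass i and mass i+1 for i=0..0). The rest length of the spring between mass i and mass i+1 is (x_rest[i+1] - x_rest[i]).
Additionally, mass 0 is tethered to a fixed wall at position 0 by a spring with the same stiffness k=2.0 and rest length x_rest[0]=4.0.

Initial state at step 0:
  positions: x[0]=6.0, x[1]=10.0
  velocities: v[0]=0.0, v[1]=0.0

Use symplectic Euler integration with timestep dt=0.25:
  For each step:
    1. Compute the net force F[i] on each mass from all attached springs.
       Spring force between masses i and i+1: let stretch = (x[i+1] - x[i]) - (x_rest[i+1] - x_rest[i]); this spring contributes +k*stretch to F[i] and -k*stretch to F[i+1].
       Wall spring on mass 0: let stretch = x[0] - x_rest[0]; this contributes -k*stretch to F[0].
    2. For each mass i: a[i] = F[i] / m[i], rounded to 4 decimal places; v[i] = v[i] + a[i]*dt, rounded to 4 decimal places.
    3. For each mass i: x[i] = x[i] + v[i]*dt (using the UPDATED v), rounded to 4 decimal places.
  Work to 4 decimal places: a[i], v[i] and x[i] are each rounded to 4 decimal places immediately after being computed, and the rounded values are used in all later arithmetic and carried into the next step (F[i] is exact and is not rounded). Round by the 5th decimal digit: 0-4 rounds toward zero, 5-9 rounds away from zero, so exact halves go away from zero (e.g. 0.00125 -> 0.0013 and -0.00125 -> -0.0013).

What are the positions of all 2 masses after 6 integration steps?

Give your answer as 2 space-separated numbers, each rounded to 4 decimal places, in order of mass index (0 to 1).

Answer: 3.7479 8.6348

Derivation:
Step 0: x=[6.0000 10.0000] v=[0.0000 0.0000]
Step 1: x=[5.7500 10.0000] v=[-1.0000 0.0000]
Step 2: x=[5.3125 9.9688] v=[-1.7500 -0.1250]
Step 3: x=[4.7930 9.8555] v=[-2.0781 -0.4532]
Step 4: x=[4.3072 9.6094] v=[-1.9434 -0.9845]
Step 5: x=[3.9457 9.2005] v=[-1.4459 -1.6356]
Step 6: x=[3.7479 8.6348] v=[-0.7914 -2.2630]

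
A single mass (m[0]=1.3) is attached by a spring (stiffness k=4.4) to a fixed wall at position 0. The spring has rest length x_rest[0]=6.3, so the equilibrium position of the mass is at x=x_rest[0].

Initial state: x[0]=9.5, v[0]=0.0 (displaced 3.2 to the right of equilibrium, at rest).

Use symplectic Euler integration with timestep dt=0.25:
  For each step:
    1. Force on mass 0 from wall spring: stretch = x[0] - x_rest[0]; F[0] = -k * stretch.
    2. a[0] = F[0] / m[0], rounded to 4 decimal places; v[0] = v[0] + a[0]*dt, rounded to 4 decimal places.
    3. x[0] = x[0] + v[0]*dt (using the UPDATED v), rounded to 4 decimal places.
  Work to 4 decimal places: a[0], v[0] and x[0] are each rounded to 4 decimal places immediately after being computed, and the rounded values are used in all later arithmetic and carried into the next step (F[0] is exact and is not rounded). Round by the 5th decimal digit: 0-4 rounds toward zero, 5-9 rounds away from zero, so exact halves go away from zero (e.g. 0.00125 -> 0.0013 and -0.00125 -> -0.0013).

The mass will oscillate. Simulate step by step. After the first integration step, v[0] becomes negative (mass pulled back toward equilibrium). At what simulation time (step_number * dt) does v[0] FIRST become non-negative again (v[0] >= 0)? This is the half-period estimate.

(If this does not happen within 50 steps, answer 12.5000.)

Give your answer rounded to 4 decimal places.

Step 0: x=[9.5000] v=[0.0000]
Step 1: x=[8.8231] v=[-2.7077]
Step 2: x=[7.6125] v=[-4.8426]
Step 3: x=[6.1242] v=[-5.9532]
Step 4: x=[4.6731] v=[-5.8045]
Step 5: x=[3.5661] v=[-4.4279]
Step 6: x=[3.0375] v=[-2.1146]
Step 7: x=[3.1990] v=[0.6460]
First v>=0 after going negative at step 7, time=1.7500

Answer: 1.7500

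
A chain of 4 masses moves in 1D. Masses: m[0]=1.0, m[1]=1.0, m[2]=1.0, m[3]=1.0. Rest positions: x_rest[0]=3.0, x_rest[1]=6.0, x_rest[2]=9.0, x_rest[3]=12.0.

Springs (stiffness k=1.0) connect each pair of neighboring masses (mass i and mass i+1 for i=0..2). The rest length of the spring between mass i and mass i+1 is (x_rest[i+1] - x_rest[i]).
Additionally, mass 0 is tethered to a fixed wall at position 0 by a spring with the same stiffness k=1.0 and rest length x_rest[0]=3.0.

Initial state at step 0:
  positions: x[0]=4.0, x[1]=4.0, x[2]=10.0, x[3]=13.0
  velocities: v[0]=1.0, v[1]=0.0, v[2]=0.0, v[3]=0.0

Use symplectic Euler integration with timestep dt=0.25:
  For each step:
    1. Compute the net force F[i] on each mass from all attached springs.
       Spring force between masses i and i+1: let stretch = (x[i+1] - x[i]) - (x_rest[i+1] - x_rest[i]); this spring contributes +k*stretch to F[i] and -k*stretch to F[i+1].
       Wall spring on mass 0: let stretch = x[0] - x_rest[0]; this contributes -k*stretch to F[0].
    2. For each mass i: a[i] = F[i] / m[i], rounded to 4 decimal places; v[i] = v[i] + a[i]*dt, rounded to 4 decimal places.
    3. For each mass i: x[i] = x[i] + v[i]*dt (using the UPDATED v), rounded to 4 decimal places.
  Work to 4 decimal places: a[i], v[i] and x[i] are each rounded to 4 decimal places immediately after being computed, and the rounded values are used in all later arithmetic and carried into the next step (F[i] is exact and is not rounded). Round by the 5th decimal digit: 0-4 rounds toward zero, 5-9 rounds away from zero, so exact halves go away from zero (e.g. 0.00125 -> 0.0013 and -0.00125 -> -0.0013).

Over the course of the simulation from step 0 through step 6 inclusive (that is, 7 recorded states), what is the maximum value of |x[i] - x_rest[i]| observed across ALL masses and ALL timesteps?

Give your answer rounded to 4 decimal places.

Answer: 2.2055

Derivation:
Step 0: x=[4.0000 4.0000 10.0000 13.0000] v=[1.0000 0.0000 0.0000 0.0000]
Step 1: x=[4.0000 4.3750 9.8125 13.0000] v=[0.0000 1.5000 -0.7500 0.0000]
Step 2: x=[3.7734 5.0664 9.4844 12.9883] v=[-0.9063 2.7656 -1.3125 -0.0469]
Step 3: x=[3.3918 5.9531 9.0992 12.9451] v=[-1.5264 3.5469 -1.5410 -0.1729]
Step 4: x=[2.9583 6.8764 8.7577 12.8490] v=[-1.7340 3.6931 -1.3661 -0.3844]
Step 5: x=[2.5848 7.6724 8.5543 12.6847] v=[-1.4941 3.1839 -0.8136 -0.6572]
Step 6: x=[2.3677 8.2055 8.5539 12.4498] v=[-0.8684 2.1325 -0.0015 -0.9398]
Max displacement = 2.2055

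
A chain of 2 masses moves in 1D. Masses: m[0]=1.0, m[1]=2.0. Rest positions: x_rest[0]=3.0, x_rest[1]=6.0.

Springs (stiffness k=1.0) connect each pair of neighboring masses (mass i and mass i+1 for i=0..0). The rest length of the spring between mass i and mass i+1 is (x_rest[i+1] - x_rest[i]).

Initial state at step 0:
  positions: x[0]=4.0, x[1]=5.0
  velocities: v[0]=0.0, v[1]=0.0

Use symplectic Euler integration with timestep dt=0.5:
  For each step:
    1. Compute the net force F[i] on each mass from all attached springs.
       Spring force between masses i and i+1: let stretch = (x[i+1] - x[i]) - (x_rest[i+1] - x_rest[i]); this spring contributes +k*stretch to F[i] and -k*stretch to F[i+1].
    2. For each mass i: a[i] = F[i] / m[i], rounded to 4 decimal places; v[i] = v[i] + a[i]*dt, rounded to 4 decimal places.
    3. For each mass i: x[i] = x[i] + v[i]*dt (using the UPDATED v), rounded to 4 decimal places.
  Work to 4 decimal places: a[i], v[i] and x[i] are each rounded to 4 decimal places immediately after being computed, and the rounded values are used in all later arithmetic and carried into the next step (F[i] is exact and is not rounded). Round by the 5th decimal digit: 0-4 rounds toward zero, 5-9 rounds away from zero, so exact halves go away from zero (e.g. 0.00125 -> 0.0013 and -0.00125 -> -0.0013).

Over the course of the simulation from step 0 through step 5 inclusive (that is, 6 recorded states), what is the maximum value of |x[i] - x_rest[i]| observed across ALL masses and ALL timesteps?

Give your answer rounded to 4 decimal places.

Step 0: x=[4.0000 5.0000] v=[0.0000 0.0000]
Step 1: x=[3.5000 5.2500] v=[-1.0000 0.5000]
Step 2: x=[2.6875 5.6563] v=[-1.6250 0.8125]
Step 3: x=[1.8672 6.0665] v=[-1.6406 0.8203]
Step 4: x=[1.3467 6.3268] v=[-1.0410 0.5205]
Step 5: x=[1.3212 6.3396] v=[-0.0510 0.0255]
Max displacement = 1.6788

Answer: 1.6788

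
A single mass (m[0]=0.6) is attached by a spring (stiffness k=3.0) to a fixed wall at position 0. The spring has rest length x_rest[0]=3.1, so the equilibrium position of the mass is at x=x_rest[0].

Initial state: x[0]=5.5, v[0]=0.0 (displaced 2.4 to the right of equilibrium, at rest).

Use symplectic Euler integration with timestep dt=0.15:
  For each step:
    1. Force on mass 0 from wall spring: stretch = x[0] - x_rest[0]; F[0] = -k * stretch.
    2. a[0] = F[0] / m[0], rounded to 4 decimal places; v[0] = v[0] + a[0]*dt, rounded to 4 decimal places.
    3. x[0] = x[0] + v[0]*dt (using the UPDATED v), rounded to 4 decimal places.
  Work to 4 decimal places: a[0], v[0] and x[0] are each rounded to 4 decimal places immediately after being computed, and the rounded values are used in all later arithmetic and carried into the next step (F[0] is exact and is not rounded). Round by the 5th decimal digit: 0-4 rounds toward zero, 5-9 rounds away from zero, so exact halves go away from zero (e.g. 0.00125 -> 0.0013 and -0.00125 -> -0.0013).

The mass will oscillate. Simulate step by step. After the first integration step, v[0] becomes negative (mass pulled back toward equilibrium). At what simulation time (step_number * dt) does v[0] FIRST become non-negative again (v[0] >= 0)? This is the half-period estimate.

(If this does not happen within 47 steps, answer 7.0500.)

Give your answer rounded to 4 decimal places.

Step 0: x=[5.5000] v=[0.0000]
Step 1: x=[5.2300] v=[-1.8000]
Step 2: x=[4.7204] v=[-3.3975]
Step 3: x=[4.0285] v=[-4.6128]
Step 4: x=[3.2321] v=[-5.3092]
Step 5: x=[2.4209] v=[-5.4083]
Step 6: x=[1.6861] v=[-4.8990]
Step 7: x=[1.1103] v=[-3.8386]
Step 8: x=[0.7584] v=[-2.3463]
Step 9: x=[0.6699] v=[-0.5901]
Step 10: x=[0.8548] v=[1.2325]
First v>=0 after going negative at step 10, time=1.5000

Answer: 1.5000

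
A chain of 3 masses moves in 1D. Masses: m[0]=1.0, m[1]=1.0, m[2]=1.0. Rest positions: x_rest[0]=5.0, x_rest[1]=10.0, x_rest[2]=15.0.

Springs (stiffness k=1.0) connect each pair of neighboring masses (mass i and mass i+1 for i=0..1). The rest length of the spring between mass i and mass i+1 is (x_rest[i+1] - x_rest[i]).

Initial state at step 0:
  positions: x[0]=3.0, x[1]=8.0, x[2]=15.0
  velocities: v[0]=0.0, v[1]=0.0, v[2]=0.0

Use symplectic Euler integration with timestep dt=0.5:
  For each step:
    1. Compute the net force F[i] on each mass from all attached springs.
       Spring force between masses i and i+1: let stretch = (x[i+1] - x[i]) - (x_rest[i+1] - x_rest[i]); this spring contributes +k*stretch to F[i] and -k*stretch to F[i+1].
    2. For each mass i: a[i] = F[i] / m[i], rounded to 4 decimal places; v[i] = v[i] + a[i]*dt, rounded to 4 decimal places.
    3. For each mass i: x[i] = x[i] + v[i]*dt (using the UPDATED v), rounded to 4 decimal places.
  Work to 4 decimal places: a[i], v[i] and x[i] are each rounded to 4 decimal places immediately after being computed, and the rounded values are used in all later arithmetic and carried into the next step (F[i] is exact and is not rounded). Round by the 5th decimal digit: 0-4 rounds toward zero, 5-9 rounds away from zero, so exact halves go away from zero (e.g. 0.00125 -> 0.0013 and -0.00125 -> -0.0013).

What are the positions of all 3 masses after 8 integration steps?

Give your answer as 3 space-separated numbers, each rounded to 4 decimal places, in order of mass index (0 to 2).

Answer: 4.1732 8.4905 13.3368

Derivation:
Step 0: x=[3.0000 8.0000 15.0000] v=[0.0000 0.0000 0.0000]
Step 1: x=[3.0000 8.5000 14.5000] v=[0.0000 1.0000 -1.0000]
Step 2: x=[3.1250 9.1250 13.7500] v=[0.2500 1.2500 -1.5000]
Step 3: x=[3.5000 9.4063 13.0938] v=[0.7500 0.5625 -1.3125]
Step 4: x=[4.1016 9.1329 12.7657] v=[1.2032 -0.5469 -0.6563]
Step 5: x=[4.7111 8.5098 12.7794] v=[1.2189 -1.2462 0.0273]
Step 6: x=[5.0203 8.0044 12.9757] v=[0.6183 -1.0108 0.3925]
Step 7: x=[4.8255 7.9958 13.1792] v=[-0.3897 -0.0172 0.4069]
Step 8: x=[4.1732 8.4905 13.3368] v=[-1.3046 0.9894 0.3152]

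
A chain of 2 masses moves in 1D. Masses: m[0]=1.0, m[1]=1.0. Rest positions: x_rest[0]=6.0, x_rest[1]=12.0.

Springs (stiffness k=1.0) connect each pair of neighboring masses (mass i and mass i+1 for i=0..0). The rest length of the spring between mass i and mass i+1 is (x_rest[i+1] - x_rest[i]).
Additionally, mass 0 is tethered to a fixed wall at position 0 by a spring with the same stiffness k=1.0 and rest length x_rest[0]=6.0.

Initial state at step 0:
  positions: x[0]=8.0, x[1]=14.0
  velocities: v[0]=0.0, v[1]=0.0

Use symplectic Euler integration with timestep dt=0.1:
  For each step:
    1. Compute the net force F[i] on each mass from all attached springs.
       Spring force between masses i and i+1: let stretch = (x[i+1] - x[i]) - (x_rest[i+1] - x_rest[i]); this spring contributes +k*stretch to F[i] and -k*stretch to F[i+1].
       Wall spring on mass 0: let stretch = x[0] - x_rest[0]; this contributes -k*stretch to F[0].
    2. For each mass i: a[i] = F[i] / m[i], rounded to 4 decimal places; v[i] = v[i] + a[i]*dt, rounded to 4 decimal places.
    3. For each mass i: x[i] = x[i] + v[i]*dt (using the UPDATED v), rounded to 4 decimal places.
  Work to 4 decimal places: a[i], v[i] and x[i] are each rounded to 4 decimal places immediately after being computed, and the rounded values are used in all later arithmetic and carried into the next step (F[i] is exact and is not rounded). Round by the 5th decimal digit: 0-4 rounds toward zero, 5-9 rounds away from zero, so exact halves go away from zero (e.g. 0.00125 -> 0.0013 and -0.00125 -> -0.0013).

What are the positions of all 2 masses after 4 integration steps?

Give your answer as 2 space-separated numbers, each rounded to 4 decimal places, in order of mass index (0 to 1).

Answer: 7.8059 13.9970

Derivation:
Step 0: x=[8.0000 14.0000] v=[0.0000 0.0000]
Step 1: x=[7.9800 14.0000] v=[-0.2000 0.0000]
Step 2: x=[7.9404 13.9998] v=[-0.3960 -0.0020]
Step 3: x=[7.8820 13.9990] v=[-0.5841 -0.0079]
Step 4: x=[7.8059 13.9970] v=[-0.7606 -0.0196]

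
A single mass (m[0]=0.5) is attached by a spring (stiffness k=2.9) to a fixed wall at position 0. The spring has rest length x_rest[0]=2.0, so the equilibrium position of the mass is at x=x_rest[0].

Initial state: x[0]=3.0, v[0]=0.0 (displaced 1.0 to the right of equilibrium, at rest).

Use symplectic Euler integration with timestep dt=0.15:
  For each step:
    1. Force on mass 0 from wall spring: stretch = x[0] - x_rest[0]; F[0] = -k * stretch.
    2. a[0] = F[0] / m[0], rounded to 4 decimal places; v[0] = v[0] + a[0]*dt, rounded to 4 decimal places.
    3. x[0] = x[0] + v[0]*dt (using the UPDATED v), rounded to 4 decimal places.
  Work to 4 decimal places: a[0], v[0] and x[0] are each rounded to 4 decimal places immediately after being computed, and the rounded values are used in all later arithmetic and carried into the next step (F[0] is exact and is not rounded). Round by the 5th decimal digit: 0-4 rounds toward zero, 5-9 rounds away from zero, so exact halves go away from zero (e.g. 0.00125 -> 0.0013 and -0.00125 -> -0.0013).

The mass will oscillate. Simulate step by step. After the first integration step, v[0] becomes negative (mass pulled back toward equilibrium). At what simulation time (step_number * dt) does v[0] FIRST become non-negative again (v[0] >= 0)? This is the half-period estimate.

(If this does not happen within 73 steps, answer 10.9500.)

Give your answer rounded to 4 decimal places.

Step 0: x=[3.0000] v=[0.0000]
Step 1: x=[2.8695] v=[-0.8700]
Step 2: x=[2.6255] v=[-1.6265]
Step 3: x=[2.2999] v=[-2.1707]
Step 4: x=[1.9352] v=[-2.4316]
Step 5: x=[1.5789] v=[-2.3752]
Step 6: x=[1.2776] v=[-2.0088]
Step 7: x=[1.0706] v=[-1.3803]
Step 8: x=[0.9848] v=[-0.5717]
Step 9: x=[1.0315] v=[0.3115]
First v>=0 after going negative at step 9, time=1.3500

Answer: 1.3500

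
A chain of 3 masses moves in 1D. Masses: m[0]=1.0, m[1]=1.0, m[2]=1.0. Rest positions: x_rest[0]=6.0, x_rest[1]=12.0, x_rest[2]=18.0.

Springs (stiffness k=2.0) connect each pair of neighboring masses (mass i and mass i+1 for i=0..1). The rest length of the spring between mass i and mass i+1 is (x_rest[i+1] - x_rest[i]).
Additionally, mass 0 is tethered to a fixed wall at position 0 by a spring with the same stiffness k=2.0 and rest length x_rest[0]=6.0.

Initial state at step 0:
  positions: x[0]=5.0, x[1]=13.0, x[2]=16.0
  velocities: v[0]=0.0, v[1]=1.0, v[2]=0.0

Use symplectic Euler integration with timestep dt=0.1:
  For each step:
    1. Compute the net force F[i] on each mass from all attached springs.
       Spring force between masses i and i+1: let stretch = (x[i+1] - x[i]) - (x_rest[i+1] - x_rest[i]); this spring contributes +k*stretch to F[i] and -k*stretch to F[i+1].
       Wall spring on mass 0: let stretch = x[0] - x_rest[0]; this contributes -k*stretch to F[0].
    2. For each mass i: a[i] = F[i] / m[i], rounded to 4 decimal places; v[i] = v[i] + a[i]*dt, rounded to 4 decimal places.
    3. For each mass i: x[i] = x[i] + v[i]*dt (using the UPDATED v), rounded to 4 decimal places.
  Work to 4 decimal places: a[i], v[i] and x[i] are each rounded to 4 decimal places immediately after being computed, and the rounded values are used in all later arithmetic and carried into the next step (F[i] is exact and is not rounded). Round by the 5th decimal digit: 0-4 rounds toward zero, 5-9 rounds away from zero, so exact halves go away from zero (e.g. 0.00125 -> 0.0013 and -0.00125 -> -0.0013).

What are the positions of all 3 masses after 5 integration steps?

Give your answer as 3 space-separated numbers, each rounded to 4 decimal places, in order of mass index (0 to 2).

Answer: 5.7910 12.1377 16.8308

Derivation:
Step 0: x=[5.0000 13.0000 16.0000] v=[0.0000 1.0000 0.0000]
Step 1: x=[5.0600 13.0000 16.0600] v=[0.6000 0.0000 0.6000]
Step 2: x=[5.1776 12.9024 16.1788] v=[1.1760 -0.9760 1.1880]
Step 3: x=[5.3461 12.7158 16.3521] v=[1.6854 -1.8657 1.7327]
Step 4: x=[5.5551 12.4546 16.5726] v=[2.0901 -2.6124 2.2054]
Step 5: x=[5.7910 12.1377 16.8308] v=[2.3590 -3.1687 2.5818]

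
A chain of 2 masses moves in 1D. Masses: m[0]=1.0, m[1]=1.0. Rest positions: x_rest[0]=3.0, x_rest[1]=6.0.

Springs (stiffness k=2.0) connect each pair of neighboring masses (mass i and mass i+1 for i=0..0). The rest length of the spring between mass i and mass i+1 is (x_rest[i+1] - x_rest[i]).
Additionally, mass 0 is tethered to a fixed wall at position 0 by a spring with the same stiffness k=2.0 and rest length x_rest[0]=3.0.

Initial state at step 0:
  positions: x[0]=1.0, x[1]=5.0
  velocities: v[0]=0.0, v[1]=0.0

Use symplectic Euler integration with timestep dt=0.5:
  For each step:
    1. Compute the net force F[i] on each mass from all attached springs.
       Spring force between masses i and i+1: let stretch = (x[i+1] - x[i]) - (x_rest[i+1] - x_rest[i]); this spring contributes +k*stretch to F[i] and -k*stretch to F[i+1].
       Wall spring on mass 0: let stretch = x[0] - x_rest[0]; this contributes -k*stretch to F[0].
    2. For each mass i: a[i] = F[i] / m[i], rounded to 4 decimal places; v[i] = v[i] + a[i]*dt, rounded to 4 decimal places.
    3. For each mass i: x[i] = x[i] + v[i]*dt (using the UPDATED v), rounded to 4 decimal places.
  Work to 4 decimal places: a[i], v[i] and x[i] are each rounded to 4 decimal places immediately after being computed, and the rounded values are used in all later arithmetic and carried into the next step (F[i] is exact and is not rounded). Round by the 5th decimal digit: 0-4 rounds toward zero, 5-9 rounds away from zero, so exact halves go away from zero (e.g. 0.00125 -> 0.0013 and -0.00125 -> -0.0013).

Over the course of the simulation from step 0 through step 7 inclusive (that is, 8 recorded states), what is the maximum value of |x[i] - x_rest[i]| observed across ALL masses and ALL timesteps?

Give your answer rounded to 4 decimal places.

Answer: 2.1797

Derivation:
Step 0: x=[1.0000 5.0000] v=[0.0000 0.0000]
Step 1: x=[2.5000 4.5000] v=[3.0000 -1.0000]
Step 2: x=[3.7500 4.5000] v=[2.5000 0.0000]
Step 3: x=[3.5000 5.6250] v=[-0.5000 2.2500]
Step 4: x=[2.5625 7.1875] v=[-1.8750 3.1250]
Step 5: x=[2.6563 7.9375] v=[0.1875 1.5000]
Step 6: x=[4.0625 7.5469] v=[2.8124 -0.7812]
Step 7: x=[5.1797 6.9141] v=[2.2343 -1.2656]
Max displacement = 2.1797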